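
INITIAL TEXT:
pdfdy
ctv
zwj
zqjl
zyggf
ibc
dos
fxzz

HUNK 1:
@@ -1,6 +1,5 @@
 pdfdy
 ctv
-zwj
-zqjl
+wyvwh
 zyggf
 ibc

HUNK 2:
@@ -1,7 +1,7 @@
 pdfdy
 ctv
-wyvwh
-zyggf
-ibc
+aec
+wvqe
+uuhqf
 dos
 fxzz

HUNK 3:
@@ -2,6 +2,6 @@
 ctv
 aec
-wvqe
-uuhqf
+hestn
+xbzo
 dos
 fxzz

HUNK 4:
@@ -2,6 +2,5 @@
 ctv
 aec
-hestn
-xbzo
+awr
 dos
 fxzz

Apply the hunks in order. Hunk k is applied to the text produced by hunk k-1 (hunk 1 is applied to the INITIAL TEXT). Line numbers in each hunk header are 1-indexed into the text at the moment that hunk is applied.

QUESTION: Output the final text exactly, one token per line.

Answer: pdfdy
ctv
aec
awr
dos
fxzz

Derivation:
Hunk 1: at line 1 remove [zwj,zqjl] add [wyvwh] -> 7 lines: pdfdy ctv wyvwh zyggf ibc dos fxzz
Hunk 2: at line 1 remove [wyvwh,zyggf,ibc] add [aec,wvqe,uuhqf] -> 7 lines: pdfdy ctv aec wvqe uuhqf dos fxzz
Hunk 3: at line 2 remove [wvqe,uuhqf] add [hestn,xbzo] -> 7 lines: pdfdy ctv aec hestn xbzo dos fxzz
Hunk 4: at line 2 remove [hestn,xbzo] add [awr] -> 6 lines: pdfdy ctv aec awr dos fxzz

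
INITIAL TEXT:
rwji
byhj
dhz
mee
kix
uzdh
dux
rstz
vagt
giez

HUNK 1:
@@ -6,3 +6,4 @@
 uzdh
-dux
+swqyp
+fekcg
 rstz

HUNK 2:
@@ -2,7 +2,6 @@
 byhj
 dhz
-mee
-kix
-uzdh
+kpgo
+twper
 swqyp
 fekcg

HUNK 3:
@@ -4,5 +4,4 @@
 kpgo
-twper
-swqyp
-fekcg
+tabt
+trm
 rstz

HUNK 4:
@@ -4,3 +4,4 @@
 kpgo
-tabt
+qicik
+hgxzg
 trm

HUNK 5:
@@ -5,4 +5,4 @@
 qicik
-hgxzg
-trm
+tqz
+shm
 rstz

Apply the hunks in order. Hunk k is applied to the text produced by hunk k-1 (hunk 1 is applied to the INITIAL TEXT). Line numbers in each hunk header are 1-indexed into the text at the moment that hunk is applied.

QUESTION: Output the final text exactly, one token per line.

Answer: rwji
byhj
dhz
kpgo
qicik
tqz
shm
rstz
vagt
giez

Derivation:
Hunk 1: at line 6 remove [dux] add [swqyp,fekcg] -> 11 lines: rwji byhj dhz mee kix uzdh swqyp fekcg rstz vagt giez
Hunk 2: at line 2 remove [mee,kix,uzdh] add [kpgo,twper] -> 10 lines: rwji byhj dhz kpgo twper swqyp fekcg rstz vagt giez
Hunk 3: at line 4 remove [twper,swqyp,fekcg] add [tabt,trm] -> 9 lines: rwji byhj dhz kpgo tabt trm rstz vagt giez
Hunk 4: at line 4 remove [tabt] add [qicik,hgxzg] -> 10 lines: rwji byhj dhz kpgo qicik hgxzg trm rstz vagt giez
Hunk 5: at line 5 remove [hgxzg,trm] add [tqz,shm] -> 10 lines: rwji byhj dhz kpgo qicik tqz shm rstz vagt giez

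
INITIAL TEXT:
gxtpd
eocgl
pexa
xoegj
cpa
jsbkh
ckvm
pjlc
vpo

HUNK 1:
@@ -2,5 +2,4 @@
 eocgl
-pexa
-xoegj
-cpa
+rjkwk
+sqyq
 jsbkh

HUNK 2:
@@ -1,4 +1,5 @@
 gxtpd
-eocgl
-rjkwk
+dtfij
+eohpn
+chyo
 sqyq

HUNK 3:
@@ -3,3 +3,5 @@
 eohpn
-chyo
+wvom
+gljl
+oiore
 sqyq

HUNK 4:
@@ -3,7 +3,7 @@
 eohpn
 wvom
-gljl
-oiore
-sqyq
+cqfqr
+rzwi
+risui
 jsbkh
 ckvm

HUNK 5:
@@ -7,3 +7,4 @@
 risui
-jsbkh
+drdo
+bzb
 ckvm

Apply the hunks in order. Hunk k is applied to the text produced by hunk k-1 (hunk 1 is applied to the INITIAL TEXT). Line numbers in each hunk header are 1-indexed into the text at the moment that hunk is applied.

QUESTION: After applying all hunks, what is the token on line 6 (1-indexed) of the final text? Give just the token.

Answer: rzwi

Derivation:
Hunk 1: at line 2 remove [pexa,xoegj,cpa] add [rjkwk,sqyq] -> 8 lines: gxtpd eocgl rjkwk sqyq jsbkh ckvm pjlc vpo
Hunk 2: at line 1 remove [eocgl,rjkwk] add [dtfij,eohpn,chyo] -> 9 lines: gxtpd dtfij eohpn chyo sqyq jsbkh ckvm pjlc vpo
Hunk 3: at line 3 remove [chyo] add [wvom,gljl,oiore] -> 11 lines: gxtpd dtfij eohpn wvom gljl oiore sqyq jsbkh ckvm pjlc vpo
Hunk 4: at line 3 remove [gljl,oiore,sqyq] add [cqfqr,rzwi,risui] -> 11 lines: gxtpd dtfij eohpn wvom cqfqr rzwi risui jsbkh ckvm pjlc vpo
Hunk 5: at line 7 remove [jsbkh] add [drdo,bzb] -> 12 lines: gxtpd dtfij eohpn wvom cqfqr rzwi risui drdo bzb ckvm pjlc vpo
Final line 6: rzwi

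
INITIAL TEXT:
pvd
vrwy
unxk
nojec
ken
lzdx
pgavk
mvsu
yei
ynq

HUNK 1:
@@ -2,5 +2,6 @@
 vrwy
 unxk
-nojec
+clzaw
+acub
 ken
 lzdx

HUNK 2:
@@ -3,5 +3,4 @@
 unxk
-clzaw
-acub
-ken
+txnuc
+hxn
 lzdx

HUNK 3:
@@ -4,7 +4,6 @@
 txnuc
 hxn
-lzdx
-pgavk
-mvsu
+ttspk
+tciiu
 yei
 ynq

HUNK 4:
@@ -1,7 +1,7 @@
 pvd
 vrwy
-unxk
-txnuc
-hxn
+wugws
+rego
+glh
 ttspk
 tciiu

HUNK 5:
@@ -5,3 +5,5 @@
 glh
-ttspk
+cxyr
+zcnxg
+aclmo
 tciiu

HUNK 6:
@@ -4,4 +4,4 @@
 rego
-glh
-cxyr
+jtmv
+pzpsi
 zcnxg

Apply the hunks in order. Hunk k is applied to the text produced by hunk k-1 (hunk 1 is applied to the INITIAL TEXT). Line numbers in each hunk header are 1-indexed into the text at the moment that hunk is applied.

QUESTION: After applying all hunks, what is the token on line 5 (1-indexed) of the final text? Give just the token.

Answer: jtmv

Derivation:
Hunk 1: at line 2 remove [nojec] add [clzaw,acub] -> 11 lines: pvd vrwy unxk clzaw acub ken lzdx pgavk mvsu yei ynq
Hunk 2: at line 3 remove [clzaw,acub,ken] add [txnuc,hxn] -> 10 lines: pvd vrwy unxk txnuc hxn lzdx pgavk mvsu yei ynq
Hunk 3: at line 4 remove [lzdx,pgavk,mvsu] add [ttspk,tciiu] -> 9 lines: pvd vrwy unxk txnuc hxn ttspk tciiu yei ynq
Hunk 4: at line 1 remove [unxk,txnuc,hxn] add [wugws,rego,glh] -> 9 lines: pvd vrwy wugws rego glh ttspk tciiu yei ynq
Hunk 5: at line 5 remove [ttspk] add [cxyr,zcnxg,aclmo] -> 11 lines: pvd vrwy wugws rego glh cxyr zcnxg aclmo tciiu yei ynq
Hunk 6: at line 4 remove [glh,cxyr] add [jtmv,pzpsi] -> 11 lines: pvd vrwy wugws rego jtmv pzpsi zcnxg aclmo tciiu yei ynq
Final line 5: jtmv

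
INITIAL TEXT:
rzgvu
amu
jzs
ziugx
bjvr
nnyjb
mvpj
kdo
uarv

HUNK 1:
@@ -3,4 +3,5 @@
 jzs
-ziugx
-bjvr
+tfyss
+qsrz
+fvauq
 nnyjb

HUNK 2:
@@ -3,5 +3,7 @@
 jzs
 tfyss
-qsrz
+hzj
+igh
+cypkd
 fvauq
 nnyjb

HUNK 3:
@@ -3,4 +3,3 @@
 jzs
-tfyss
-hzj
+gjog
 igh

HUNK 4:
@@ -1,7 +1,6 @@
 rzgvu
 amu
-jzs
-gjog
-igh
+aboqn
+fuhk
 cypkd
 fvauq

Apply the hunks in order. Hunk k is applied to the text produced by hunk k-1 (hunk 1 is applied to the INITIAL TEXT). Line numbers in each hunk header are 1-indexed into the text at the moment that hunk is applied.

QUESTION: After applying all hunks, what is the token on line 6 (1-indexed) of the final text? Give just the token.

Hunk 1: at line 3 remove [ziugx,bjvr] add [tfyss,qsrz,fvauq] -> 10 lines: rzgvu amu jzs tfyss qsrz fvauq nnyjb mvpj kdo uarv
Hunk 2: at line 3 remove [qsrz] add [hzj,igh,cypkd] -> 12 lines: rzgvu amu jzs tfyss hzj igh cypkd fvauq nnyjb mvpj kdo uarv
Hunk 3: at line 3 remove [tfyss,hzj] add [gjog] -> 11 lines: rzgvu amu jzs gjog igh cypkd fvauq nnyjb mvpj kdo uarv
Hunk 4: at line 1 remove [jzs,gjog,igh] add [aboqn,fuhk] -> 10 lines: rzgvu amu aboqn fuhk cypkd fvauq nnyjb mvpj kdo uarv
Final line 6: fvauq

Answer: fvauq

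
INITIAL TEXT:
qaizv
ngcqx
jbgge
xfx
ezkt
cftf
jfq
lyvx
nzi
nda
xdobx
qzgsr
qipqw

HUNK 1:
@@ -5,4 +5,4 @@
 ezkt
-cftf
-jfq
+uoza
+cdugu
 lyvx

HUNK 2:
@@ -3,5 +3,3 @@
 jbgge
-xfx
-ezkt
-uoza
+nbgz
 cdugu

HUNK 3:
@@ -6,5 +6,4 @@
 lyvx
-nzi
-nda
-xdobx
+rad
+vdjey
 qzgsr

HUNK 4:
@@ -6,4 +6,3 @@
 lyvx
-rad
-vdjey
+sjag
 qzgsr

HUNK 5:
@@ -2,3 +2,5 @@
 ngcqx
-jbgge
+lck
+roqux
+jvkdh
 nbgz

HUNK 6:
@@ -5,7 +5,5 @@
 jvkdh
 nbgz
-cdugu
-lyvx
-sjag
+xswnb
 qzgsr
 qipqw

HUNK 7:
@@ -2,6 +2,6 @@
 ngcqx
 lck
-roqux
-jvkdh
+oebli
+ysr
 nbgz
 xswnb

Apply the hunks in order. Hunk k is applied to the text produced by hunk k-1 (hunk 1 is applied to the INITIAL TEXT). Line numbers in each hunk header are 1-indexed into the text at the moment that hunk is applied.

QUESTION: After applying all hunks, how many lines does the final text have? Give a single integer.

Hunk 1: at line 5 remove [cftf,jfq] add [uoza,cdugu] -> 13 lines: qaizv ngcqx jbgge xfx ezkt uoza cdugu lyvx nzi nda xdobx qzgsr qipqw
Hunk 2: at line 3 remove [xfx,ezkt,uoza] add [nbgz] -> 11 lines: qaizv ngcqx jbgge nbgz cdugu lyvx nzi nda xdobx qzgsr qipqw
Hunk 3: at line 6 remove [nzi,nda,xdobx] add [rad,vdjey] -> 10 lines: qaizv ngcqx jbgge nbgz cdugu lyvx rad vdjey qzgsr qipqw
Hunk 4: at line 6 remove [rad,vdjey] add [sjag] -> 9 lines: qaizv ngcqx jbgge nbgz cdugu lyvx sjag qzgsr qipqw
Hunk 5: at line 2 remove [jbgge] add [lck,roqux,jvkdh] -> 11 lines: qaizv ngcqx lck roqux jvkdh nbgz cdugu lyvx sjag qzgsr qipqw
Hunk 6: at line 5 remove [cdugu,lyvx,sjag] add [xswnb] -> 9 lines: qaizv ngcqx lck roqux jvkdh nbgz xswnb qzgsr qipqw
Hunk 7: at line 2 remove [roqux,jvkdh] add [oebli,ysr] -> 9 lines: qaizv ngcqx lck oebli ysr nbgz xswnb qzgsr qipqw
Final line count: 9

Answer: 9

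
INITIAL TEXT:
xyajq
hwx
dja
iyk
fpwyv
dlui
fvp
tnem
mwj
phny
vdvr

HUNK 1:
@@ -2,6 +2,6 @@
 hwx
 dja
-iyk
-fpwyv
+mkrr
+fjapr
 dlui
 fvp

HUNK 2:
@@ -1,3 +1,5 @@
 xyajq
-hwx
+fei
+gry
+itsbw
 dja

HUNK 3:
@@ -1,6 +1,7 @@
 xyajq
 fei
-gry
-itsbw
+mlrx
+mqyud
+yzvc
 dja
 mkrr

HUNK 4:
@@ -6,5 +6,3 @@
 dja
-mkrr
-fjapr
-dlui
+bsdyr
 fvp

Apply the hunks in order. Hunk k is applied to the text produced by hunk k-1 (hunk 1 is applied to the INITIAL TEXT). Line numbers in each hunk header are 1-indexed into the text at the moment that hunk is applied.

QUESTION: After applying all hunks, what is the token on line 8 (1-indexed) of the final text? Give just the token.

Hunk 1: at line 2 remove [iyk,fpwyv] add [mkrr,fjapr] -> 11 lines: xyajq hwx dja mkrr fjapr dlui fvp tnem mwj phny vdvr
Hunk 2: at line 1 remove [hwx] add [fei,gry,itsbw] -> 13 lines: xyajq fei gry itsbw dja mkrr fjapr dlui fvp tnem mwj phny vdvr
Hunk 3: at line 1 remove [gry,itsbw] add [mlrx,mqyud,yzvc] -> 14 lines: xyajq fei mlrx mqyud yzvc dja mkrr fjapr dlui fvp tnem mwj phny vdvr
Hunk 4: at line 6 remove [mkrr,fjapr,dlui] add [bsdyr] -> 12 lines: xyajq fei mlrx mqyud yzvc dja bsdyr fvp tnem mwj phny vdvr
Final line 8: fvp

Answer: fvp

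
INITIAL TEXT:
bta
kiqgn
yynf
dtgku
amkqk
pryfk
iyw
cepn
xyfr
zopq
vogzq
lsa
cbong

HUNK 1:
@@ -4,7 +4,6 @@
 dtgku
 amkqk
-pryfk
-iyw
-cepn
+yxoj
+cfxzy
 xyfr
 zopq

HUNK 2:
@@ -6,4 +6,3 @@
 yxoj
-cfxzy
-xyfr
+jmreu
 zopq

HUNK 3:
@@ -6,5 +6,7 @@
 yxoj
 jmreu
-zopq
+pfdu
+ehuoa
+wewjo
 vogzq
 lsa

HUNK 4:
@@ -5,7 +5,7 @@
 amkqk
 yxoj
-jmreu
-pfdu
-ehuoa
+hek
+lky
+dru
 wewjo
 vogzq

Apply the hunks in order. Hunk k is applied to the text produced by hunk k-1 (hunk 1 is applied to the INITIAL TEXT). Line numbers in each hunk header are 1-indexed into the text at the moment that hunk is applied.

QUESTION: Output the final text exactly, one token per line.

Answer: bta
kiqgn
yynf
dtgku
amkqk
yxoj
hek
lky
dru
wewjo
vogzq
lsa
cbong

Derivation:
Hunk 1: at line 4 remove [pryfk,iyw,cepn] add [yxoj,cfxzy] -> 12 lines: bta kiqgn yynf dtgku amkqk yxoj cfxzy xyfr zopq vogzq lsa cbong
Hunk 2: at line 6 remove [cfxzy,xyfr] add [jmreu] -> 11 lines: bta kiqgn yynf dtgku amkqk yxoj jmreu zopq vogzq lsa cbong
Hunk 3: at line 6 remove [zopq] add [pfdu,ehuoa,wewjo] -> 13 lines: bta kiqgn yynf dtgku amkqk yxoj jmreu pfdu ehuoa wewjo vogzq lsa cbong
Hunk 4: at line 5 remove [jmreu,pfdu,ehuoa] add [hek,lky,dru] -> 13 lines: bta kiqgn yynf dtgku amkqk yxoj hek lky dru wewjo vogzq lsa cbong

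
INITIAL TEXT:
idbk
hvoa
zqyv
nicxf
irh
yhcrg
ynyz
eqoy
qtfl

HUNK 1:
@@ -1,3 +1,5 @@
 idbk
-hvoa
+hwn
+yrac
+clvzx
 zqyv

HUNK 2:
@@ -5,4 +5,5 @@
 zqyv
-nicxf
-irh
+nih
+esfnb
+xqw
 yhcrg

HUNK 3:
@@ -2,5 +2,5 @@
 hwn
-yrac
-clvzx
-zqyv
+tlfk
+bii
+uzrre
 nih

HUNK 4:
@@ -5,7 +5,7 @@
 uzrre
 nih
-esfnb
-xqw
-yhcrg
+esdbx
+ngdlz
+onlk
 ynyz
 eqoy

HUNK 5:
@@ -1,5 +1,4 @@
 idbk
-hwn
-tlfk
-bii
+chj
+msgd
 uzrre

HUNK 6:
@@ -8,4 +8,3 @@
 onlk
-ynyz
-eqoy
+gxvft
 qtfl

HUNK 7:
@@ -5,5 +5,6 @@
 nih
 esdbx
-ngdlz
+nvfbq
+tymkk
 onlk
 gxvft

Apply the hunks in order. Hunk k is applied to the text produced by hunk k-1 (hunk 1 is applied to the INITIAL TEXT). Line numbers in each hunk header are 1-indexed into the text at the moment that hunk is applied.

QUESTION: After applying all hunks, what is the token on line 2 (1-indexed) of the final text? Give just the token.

Hunk 1: at line 1 remove [hvoa] add [hwn,yrac,clvzx] -> 11 lines: idbk hwn yrac clvzx zqyv nicxf irh yhcrg ynyz eqoy qtfl
Hunk 2: at line 5 remove [nicxf,irh] add [nih,esfnb,xqw] -> 12 lines: idbk hwn yrac clvzx zqyv nih esfnb xqw yhcrg ynyz eqoy qtfl
Hunk 3: at line 2 remove [yrac,clvzx,zqyv] add [tlfk,bii,uzrre] -> 12 lines: idbk hwn tlfk bii uzrre nih esfnb xqw yhcrg ynyz eqoy qtfl
Hunk 4: at line 5 remove [esfnb,xqw,yhcrg] add [esdbx,ngdlz,onlk] -> 12 lines: idbk hwn tlfk bii uzrre nih esdbx ngdlz onlk ynyz eqoy qtfl
Hunk 5: at line 1 remove [hwn,tlfk,bii] add [chj,msgd] -> 11 lines: idbk chj msgd uzrre nih esdbx ngdlz onlk ynyz eqoy qtfl
Hunk 6: at line 8 remove [ynyz,eqoy] add [gxvft] -> 10 lines: idbk chj msgd uzrre nih esdbx ngdlz onlk gxvft qtfl
Hunk 7: at line 5 remove [ngdlz] add [nvfbq,tymkk] -> 11 lines: idbk chj msgd uzrre nih esdbx nvfbq tymkk onlk gxvft qtfl
Final line 2: chj

Answer: chj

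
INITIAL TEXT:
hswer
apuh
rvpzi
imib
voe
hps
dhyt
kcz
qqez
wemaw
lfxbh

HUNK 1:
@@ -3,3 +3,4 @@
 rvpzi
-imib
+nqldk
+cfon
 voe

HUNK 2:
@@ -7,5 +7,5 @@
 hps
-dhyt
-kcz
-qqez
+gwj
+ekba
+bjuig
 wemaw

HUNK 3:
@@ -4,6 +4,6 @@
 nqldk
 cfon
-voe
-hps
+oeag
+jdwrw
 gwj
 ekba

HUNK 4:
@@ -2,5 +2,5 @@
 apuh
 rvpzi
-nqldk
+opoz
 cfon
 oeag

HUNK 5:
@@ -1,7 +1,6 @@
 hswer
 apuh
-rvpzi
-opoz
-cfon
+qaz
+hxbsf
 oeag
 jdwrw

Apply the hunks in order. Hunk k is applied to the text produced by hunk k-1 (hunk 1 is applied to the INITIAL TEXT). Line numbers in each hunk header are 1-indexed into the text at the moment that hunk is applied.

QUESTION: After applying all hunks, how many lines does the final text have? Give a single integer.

Hunk 1: at line 3 remove [imib] add [nqldk,cfon] -> 12 lines: hswer apuh rvpzi nqldk cfon voe hps dhyt kcz qqez wemaw lfxbh
Hunk 2: at line 7 remove [dhyt,kcz,qqez] add [gwj,ekba,bjuig] -> 12 lines: hswer apuh rvpzi nqldk cfon voe hps gwj ekba bjuig wemaw lfxbh
Hunk 3: at line 4 remove [voe,hps] add [oeag,jdwrw] -> 12 lines: hswer apuh rvpzi nqldk cfon oeag jdwrw gwj ekba bjuig wemaw lfxbh
Hunk 4: at line 2 remove [nqldk] add [opoz] -> 12 lines: hswer apuh rvpzi opoz cfon oeag jdwrw gwj ekba bjuig wemaw lfxbh
Hunk 5: at line 1 remove [rvpzi,opoz,cfon] add [qaz,hxbsf] -> 11 lines: hswer apuh qaz hxbsf oeag jdwrw gwj ekba bjuig wemaw lfxbh
Final line count: 11

Answer: 11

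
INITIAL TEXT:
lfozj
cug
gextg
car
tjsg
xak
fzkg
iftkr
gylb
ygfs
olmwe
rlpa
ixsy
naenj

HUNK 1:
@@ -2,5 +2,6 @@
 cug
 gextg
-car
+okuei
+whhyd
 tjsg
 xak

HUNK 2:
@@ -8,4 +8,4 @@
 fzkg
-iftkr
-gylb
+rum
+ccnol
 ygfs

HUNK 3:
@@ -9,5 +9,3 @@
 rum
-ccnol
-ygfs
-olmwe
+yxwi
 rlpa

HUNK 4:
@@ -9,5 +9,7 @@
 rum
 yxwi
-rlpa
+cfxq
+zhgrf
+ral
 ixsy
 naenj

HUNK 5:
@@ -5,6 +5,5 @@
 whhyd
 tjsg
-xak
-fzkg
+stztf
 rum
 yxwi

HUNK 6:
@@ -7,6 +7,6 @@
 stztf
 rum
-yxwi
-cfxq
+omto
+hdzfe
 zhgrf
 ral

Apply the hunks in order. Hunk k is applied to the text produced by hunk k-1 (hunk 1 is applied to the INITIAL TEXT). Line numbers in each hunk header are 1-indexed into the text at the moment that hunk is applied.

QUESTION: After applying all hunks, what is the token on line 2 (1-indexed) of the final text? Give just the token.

Hunk 1: at line 2 remove [car] add [okuei,whhyd] -> 15 lines: lfozj cug gextg okuei whhyd tjsg xak fzkg iftkr gylb ygfs olmwe rlpa ixsy naenj
Hunk 2: at line 8 remove [iftkr,gylb] add [rum,ccnol] -> 15 lines: lfozj cug gextg okuei whhyd tjsg xak fzkg rum ccnol ygfs olmwe rlpa ixsy naenj
Hunk 3: at line 9 remove [ccnol,ygfs,olmwe] add [yxwi] -> 13 lines: lfozj cug gextg okuei whhyd tjsg xak fzkg rum yxwi rlpa ixsy naenj
Hunk 4: at line 9 remove [rlpa] add [cfxq,zhgrf,ral] -> 15 lines: lfozj cug gextg okuei whhyd tjsg xak fzkg rum yxwi cfxq zhgrf ral ixsy naenj
Hunk 5: at line 5 remove [xak,fzkg] add [stztf] -> 14 lines: lfozj cug gextg okuei whhyd tjsg stztf rum yxwi cfxq zhgrf ral ixsy naenj
Hunk 6: at line 7 remove [yxwi,cfxq] add [omto,hdzfe] -> 14 lines: lfozj cug gextg okuei whhyd tjsg stztf rum omto hdzfe zhgrf ral ixsy naenj
Final line 2: cug

Answer: cug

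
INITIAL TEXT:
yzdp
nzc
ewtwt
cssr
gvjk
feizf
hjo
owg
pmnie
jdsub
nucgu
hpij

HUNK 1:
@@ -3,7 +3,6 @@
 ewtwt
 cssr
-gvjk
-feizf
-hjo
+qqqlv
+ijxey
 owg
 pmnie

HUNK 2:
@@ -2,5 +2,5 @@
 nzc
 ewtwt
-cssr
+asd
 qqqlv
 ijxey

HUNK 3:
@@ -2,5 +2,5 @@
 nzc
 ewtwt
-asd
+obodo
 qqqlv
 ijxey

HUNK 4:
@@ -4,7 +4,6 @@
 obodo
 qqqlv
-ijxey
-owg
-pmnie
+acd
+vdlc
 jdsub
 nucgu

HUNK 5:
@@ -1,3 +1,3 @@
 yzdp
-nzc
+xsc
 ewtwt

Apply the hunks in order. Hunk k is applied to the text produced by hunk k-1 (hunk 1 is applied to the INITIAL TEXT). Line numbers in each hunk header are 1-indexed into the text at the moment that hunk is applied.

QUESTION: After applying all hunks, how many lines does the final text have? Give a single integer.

Hunk 1: at line 3 remove [gvjk,feizf,hjo] add [qqqlv,ijxey] -> 11 lines: yzdp nzc ewtwt cssr qqqlv ijxey owg pmnie jdsub nucgu hpij
Hunk 2: at line 2 remove [cssr] add [asd] -> 11 lines: yzdp nzc ewtwt asd qqqlv ijxey owg pmnie jdsub nucgu hpij
Hunk 3: at line 2 remove [asd] add [obodo] -> 11 lines: yzdp nzc ewtwt obodo qqqlv ijxey owg pmnie jdsub nucgu hpij
Hunk 4: at line 4 remove [ijxey,owg,pmnie] add [acd,vdlc] -> 10 lines: yzdp nzc ewtwt obodo qqqlv acd vdlc jdsub nucgu hpij
Hunk 5: at line 1 remove [nzc] add [xsc] -> 10 lines: yzdp xsc ewtwt obodo qqqlv acd vdlc jdsub nucgu hpij
Final line count: 10

Answer: 10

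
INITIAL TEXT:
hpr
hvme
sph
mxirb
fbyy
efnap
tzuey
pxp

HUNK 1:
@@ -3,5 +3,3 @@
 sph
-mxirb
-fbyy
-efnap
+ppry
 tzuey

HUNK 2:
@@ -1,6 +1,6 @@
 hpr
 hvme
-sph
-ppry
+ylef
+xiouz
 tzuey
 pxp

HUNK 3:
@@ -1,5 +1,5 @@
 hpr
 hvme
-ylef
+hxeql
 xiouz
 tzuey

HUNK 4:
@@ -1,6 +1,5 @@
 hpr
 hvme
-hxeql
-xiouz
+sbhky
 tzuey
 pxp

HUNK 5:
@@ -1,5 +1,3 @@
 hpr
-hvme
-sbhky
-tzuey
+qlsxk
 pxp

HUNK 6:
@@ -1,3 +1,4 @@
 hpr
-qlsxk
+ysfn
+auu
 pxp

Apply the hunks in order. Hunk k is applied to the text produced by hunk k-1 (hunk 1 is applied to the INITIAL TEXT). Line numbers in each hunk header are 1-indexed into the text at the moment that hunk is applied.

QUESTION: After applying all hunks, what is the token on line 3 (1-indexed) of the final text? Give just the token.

Hunk 1: at line 3 remove [mxirb,fbyy,efnap] add [ppry] -> 6 lines: hpr hvme sph ppry tzuey pxp
Hunk 2: at line 1 remove [sph,ppry] add [ylef,xiouz] -> 6 lines: hpr hvme ylef xiouz tzuey pxp
Hunk 3: at line 1 remove [ylef] add [hxeql] -> 6 lines: hpr hvme hxeql xiouz tzuey pxp
Hunk 4: at line 1 remove [hxeql,xiouz] add [sbhky] -> 5 lines: hpr hvme sbhky tzuey pxp
Hunk 5: at line 1 remove [hvme,sbhky,tzuey] add [qlsxk] -> 3 lines: hpr qlsxk pxp
Hunk 6: at line 1 remove [qlsxk] add [ysfn,auu] -> 4 lines: hpr ysfn auu pxp
Final line 3: auu

Answer: auu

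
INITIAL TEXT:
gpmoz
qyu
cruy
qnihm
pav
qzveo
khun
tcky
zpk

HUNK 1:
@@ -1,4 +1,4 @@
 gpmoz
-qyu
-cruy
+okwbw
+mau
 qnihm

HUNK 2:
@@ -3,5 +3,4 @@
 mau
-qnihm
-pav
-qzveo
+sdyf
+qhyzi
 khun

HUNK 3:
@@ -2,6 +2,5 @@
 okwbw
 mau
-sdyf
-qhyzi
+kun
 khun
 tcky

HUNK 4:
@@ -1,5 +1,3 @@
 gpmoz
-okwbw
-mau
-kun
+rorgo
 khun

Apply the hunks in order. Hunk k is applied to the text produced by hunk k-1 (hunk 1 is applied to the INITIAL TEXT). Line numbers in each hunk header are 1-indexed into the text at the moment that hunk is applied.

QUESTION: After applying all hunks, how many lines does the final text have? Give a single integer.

Hunk 1: at line 1 remove [qyu,cruy] add [okwbw,mau] -> 9 lines: gpmoz okwbw mau qnihm pav qzveo khun tcky zpk
Hunk 2: at line 3 remove [qnihm,pav,qzveo] add [sdyf,qhyzi] -> 8 lines: gpmoz okwbw mau sdyf qhyzi khun tcky zpk
Hunk 3: at line 2 remove [sdyf,qhyzi] add [kun] -> 7 lines: gpmoz okwbw mau kun khun tcky zpk
Hunk 4: at line 1 remove [okwbw,mau,kun] add [rorgo] -> 5 lines: gpmoz rorgo khun tcky zpk
Final line count: 5

Answer: 5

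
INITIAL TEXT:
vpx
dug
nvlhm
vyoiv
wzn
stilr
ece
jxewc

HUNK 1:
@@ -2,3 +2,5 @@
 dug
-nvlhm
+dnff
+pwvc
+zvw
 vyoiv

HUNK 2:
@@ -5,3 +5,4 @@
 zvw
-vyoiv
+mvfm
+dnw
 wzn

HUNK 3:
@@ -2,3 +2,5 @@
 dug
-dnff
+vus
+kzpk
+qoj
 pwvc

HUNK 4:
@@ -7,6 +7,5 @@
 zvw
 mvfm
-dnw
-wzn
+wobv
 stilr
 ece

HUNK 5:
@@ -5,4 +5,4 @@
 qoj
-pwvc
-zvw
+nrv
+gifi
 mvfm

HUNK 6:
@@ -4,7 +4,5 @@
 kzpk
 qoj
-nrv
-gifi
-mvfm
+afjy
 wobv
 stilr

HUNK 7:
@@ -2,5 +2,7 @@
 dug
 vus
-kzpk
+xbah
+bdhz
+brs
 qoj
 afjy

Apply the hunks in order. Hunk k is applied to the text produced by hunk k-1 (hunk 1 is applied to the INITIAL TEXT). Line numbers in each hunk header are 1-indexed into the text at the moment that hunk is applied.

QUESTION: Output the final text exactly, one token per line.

Hunk 1: at line 2 remove [nvlhm] add [dnff,pwvc,zvw] -> 10 lines: vpx dug dnff pwvc zvw vyoiv wzn stilr ece jxewc
Hunk 2: at line 5 remove [vyoiv] add [mvfm,dnw] -> 11 lines: vpx dug dnff pwvc zvw mvfm dnw wzn stilr ece jxewc
Hunk 3: at line 2 remove [dnff] add [vus,kzpk,qoj] -> 13 lines: vpx dug vus kzpk qoj pwvc zvw mvfm dnw wzn stilr ece jxewc
Hunk 4: at line 7 remove [dnw,wzn] add [wobv] -> 12 lines: vpx dug vus kzpk qoj pwvc zvw mvfm wobv stilr ece jxewc
Hunk 5: at line 5 remove [pwvc,zvw] add [nrv,gifi] -> 12 lines: vpx dug vus kzpk qoj nrv gifi mvfm wobv stilr ece jxewc
Hunk 6: at line 4 remove [nrv,gifi,mvfm] add [afjy] -> 10 lines: vpx dug vus kzpk qoj afjy wobv stilr ece jxewc
Hunk 7: at line 2 remove [kzpk] add [xbah,bdhz,brs] -> 12 lines: vpx dug vus xbah bdhz brs qoj afjy wobv stilr ece jxewc

Answer: vpx
dug
vus
xbah
bdhz
brs
qoj
afjy
wobv
stilr
ece
jxewc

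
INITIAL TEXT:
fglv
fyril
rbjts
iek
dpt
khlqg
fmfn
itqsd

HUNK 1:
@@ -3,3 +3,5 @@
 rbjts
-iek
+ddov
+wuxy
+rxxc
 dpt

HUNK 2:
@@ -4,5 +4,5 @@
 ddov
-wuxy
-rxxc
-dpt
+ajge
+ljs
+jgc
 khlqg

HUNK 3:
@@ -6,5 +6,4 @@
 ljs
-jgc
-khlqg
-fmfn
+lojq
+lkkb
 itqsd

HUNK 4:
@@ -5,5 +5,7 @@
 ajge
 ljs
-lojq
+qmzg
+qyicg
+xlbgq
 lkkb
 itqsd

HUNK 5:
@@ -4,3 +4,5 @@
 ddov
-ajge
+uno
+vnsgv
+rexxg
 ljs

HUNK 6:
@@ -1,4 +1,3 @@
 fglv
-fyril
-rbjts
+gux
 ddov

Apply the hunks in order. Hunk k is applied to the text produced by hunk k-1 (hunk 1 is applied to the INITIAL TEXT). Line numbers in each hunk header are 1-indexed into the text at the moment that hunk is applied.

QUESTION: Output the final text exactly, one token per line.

Answer: fglv
gux
ddov
uno
vnsgv
rexxg
ljs
qmzg
qyicg
xlbgq
lkkb
itqsd

Derivation:
Hunk 1: at line 3 remove [iek] add [ddov,wuxy,rxxc] -> 10 lines: fglv fyril rbjts ddov wuxy rxxc dpt khlqg fmfn itqsd
Hunk 2: at line 4 remove [wuxy,rxxc,dpt] add [ajge,ljs,jgc] -> 10 lines: fglv fyril rbjts ddov ajge ljs jgc khlqg fmfn itqsd
Hunk 3: at line 6 remove [jgc,khlqg,fmfn] add [lojq,lkkb] -> 9 lines: fglv fyril rbjts ddov ajge ljs lojq lkkb itqsd
Hunk 4: at line 5 remove [lojq] add [qmzg,qyicg,xlbgq] -> 11 lines: fglv fyril rbjts ddov ajge ljs qmzg qyicg xlbgq lkkb itqsd
Hunk 5: at line 4 remove [ajge] add [uno,vnsgv,rexxg] -> 13 lines: fglv fyril rbjts ddov uno vnsgv rexxg ljs qmzg qyicg xlbgq lkkb itqsd
Hunk 6: at line 1 remove [fyril,rbjts] add [gux] -> 12 lines: fglv gux ddov uno vnsgv rexxg ljs qmzg qyicg xlbgq lkkb itqsd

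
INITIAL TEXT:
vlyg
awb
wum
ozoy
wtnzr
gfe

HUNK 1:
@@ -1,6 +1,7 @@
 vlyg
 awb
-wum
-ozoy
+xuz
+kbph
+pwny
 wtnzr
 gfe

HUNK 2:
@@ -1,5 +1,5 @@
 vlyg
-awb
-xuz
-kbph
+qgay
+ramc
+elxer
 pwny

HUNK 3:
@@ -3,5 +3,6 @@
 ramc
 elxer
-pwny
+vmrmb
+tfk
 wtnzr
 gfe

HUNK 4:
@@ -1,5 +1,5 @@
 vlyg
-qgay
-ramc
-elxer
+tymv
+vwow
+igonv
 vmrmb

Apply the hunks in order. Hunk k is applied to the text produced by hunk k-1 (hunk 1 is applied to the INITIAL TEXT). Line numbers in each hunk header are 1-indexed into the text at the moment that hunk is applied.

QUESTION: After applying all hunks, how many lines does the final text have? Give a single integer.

Hunk 1: at line 1 remove [wum,ozoy] add [xuz,kbph,pwny] -> 7 lines: vlyg awb xuz kbph pwny wtnzr gfe
Hunk 2: at line 1 remove [awb,xuz,kbph] add [qgay,ramc,elxer] -> 7 lines: vlyg qgay ramc elxer pwny wtnzr gfe
Hunk 3: at line 3 remove [pwny] add [vmrmb,tfk] -> 8 lines: vlyg qgay ramc elxer vmrmb tfk wtnzr gfe
Hunk 4: at line 1 remove [qgay,ramc,elxer] add [tymv,vwow,igonv] -> 8 lines: vlyg tymv vwow igonv vmrmb tfk wtnzr gfe
Final line count: 8

Answer: 8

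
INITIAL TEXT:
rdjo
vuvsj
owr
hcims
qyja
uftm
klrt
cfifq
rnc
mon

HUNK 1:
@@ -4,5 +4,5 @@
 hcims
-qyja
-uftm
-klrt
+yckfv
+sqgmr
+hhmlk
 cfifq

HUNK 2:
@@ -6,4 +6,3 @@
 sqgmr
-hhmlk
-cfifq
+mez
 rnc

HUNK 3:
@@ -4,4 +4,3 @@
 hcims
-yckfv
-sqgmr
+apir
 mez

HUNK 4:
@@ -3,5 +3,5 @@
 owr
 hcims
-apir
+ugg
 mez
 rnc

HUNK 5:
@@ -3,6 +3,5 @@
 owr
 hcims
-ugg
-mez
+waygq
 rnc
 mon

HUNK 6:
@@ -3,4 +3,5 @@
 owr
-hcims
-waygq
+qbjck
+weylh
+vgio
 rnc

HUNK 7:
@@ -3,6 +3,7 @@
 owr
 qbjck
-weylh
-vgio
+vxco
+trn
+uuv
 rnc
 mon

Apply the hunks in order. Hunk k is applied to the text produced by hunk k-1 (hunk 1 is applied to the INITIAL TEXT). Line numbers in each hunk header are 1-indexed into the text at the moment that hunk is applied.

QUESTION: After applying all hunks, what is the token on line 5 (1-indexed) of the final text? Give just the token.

Answer: vxco

Derivation:
Hunk 1: at line 4 remove [qyja,uftm,klrt] add [yckfv,sqgmr,hhmlk] -> 10 lines: rdjo vuvsj owr hcims yckfv sqgmr hhmlk cfifq rnc mon
Hunk 2: at line 6 remove [hhmlk,cfifq] add [mez] -> 9 lines: rdjo vuvsj owr hcims yckfv sqgmr mez rnc mon
Hunk 3: at line 4 remove [yckfv,sqgmr] add [apir] -> 8 lines: rdjo vuvsj owr hcims apir mez rnc mon
Hunk 4: at line 3 remove [apir] add [ugg] -> 8 lines: rdjo vuvsj owr hcims ugg mez rnc mon
Hunk 5: at line 3 remove [ugg,mez] add [waygq] -> 7 lines: rdjo vuvsj owr hcims waygq rnc mon
Hunk 6: at line 3 remove [hcims,waygq] add [qbjck,weylh,vgio] -> 8 lines: rdjo vuvsj owr qbjck weylh vgio rnc mon
Hunk 7: at line 3 remove [weylh,vgio] add [vxco,trn,uuv] -> 9 lines: rdjo vuvsj owr qbjck vxco trn uuv rnc mon
Final line 5: vxco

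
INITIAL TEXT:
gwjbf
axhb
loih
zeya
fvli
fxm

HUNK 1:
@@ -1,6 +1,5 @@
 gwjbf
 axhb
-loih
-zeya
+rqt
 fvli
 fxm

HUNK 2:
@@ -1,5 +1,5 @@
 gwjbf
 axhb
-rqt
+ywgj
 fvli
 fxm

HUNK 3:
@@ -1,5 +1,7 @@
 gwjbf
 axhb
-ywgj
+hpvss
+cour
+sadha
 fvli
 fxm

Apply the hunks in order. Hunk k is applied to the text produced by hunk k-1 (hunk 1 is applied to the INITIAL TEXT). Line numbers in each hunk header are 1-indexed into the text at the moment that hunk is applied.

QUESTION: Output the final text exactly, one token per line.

Hunk 1: at line 1 remove [loih,zeya] add [rqt] -> 5 lines: gwjbf axhb rqt fvli fxm
Hunk 2: at line 1 remove [rqt] add [ywgj] -> 5 lines: gwjbf axhb ywgj fvli fxm
Hunk 3: at line 1 remove [ywgj] add [hpvss,cour,sadha] -> 7 lines: gwjbf axhb hpvss cour sadha fvli fxm

Answer: gwjbf
axhb
hpvss
cour
sadha
fvli
fxm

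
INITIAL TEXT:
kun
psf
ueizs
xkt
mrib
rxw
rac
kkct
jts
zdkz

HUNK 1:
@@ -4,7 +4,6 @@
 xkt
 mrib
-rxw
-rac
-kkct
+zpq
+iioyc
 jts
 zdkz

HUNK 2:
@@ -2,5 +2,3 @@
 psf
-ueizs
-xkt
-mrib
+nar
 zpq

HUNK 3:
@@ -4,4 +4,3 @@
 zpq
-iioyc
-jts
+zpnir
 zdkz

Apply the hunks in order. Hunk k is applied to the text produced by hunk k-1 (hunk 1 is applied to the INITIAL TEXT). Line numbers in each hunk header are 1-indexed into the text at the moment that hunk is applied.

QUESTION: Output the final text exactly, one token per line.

Answer: kun
psf
nar
zpq
zpnir
zdkz

Derivation:
Hunk 1: at line 4 remove [rxw,rac,kkct] add [zpq,iioyc] -> 9 lines: kun psf ueizs xkt mrib zpq iioyc jts zdkz
Hunk 2: at line 2 remove [ueizs,xkt,mrib] add [nar] -> 7 lines: kun psf nar zpq iioyc jts zdkz
Hunk 3: at line 4 remove [iioyc,jts] add [zpnir] -> 6 lines: kun psf nar zpq zpnir zdkz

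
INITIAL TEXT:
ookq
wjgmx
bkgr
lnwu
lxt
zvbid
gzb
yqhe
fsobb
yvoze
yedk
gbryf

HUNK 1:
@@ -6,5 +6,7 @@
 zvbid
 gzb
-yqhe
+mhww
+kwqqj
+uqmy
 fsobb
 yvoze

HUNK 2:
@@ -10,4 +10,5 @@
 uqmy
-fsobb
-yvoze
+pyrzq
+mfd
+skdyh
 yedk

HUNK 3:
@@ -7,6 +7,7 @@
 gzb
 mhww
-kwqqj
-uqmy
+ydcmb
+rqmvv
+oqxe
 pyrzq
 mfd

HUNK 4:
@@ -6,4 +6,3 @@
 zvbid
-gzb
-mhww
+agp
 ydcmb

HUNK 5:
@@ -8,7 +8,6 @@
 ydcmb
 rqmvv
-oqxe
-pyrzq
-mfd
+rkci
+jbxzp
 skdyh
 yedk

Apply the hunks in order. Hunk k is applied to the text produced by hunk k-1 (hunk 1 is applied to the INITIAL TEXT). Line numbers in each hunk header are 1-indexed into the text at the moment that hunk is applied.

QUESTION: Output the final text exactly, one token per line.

Answer: ookq
wjgmx
bkgr
lnwu
lxt
zvbid
agp
ydcmb
rqmvv
rkci
jbxzp
skdyh
yedk
gbryf

Derivation:
Hunk 1: at line 6 remove [yqhe] add [mhww,kwqqj,uqmy] -> 14 lines: ookq wjgmx bkgr lnwu lxt zvbid gzb mhww kwqqj uqmy fsobb yvoze yedk gbryf
Hunk 2: at line 10 remove [fsobb,yvoze] add [pyrzq,mfd,skdyh] -> 15 lines: ookq wjgmx bkgr lnwu lxt zvbid gzb mhww kwqqj uqmy pyrzq mfd skdyh yedk gbryf
Hunk 3: at line 7 remove [kwqqj,uqmy] add [ydcmb,rqmvv,oqxe] -> 16 lines: ookq wjgmx bkgr lnwu lxt zvbid gzb mhww ydcmb rqmvv oqxe pyrzq mfd skdyh yedk gbryf
Hunk 4: at line 6 remove [gzb,mhww] add [agp] -> 15 lines: ookq wjgmx bkgr lnwu lxt zvbid agp ydcmb rqmvv oqxe pyrzq mfd skdyh yedk gbryf
Hunk 5: at line 8 remove [oqxe,pyrzq,mfd] add [rkci,jbxzp] -> 14 lines: ookq wjgmx bkgr lnwu lxt zvbid agp ydcmb rqmvv rkci jbxzp skdyh yedk gbryf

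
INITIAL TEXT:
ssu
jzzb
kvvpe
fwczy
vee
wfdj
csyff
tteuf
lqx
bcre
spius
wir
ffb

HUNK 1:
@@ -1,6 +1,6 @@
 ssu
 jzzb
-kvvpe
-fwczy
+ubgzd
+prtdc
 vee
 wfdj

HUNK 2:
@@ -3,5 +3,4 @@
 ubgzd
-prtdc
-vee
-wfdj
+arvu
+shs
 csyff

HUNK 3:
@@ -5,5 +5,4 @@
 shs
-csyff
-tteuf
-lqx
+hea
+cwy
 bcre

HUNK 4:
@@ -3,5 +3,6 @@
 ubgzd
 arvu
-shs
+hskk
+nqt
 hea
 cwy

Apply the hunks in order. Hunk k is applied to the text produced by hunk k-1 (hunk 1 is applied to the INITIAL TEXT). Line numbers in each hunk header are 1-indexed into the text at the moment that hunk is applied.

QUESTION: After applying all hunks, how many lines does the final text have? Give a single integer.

Hunk 1: at line 1 remove [kvvpe,fwczy] add [ubgzd,prtdc] -> 13 lines: ssu jzzb ubgzd prtdc vee wfdj csyff tteuf lqx bcre spius wir ffb
Hunk 2: at line 3 remove [prtdc,vee,wfdj] add [arvu,shs] -> 12 lines: ssu jzzb ubgzd arvu shs csyff tteuf lqx bcre spius wir ffb
Hunk 3: at line 5 remove [csyff,tteuf,lqx] add [hea,cwy] -> 11 lines: ssu jzzb ubgzd arvu shs hea cwy bcre spius wir ffb
Hunk 4: at line 3 remove [shs] add [hskk,nqt] -> 12 lines: ssu jzzb ubgzd arvu hskk nqt hea cwy bcre spius wir ffb
Final line count: 12

Answer: 12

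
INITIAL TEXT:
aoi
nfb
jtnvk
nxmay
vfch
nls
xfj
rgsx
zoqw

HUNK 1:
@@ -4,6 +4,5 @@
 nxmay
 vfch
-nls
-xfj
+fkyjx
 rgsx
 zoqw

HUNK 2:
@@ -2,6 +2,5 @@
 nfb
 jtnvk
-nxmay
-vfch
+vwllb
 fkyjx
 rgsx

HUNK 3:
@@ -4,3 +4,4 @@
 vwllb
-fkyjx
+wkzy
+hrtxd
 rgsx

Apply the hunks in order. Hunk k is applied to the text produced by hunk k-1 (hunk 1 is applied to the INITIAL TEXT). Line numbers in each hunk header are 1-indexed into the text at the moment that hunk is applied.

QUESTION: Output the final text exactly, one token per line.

Hunk 1: at line 4 remove [nls,xfj] add [fkyjx] -> 8 lines: aoi nfb jtnvk nxmay vfch fkyjx rgsx zoqw
Hunk 2: at line 2 remove [nxmay,vfch] add [vwllb] -> 7 lines: aoi nfb jtnvk vwllb fkyjx rgsx zoqw
Hunk 3: at line 4 remove [fkyjx] add [wkzy,hrtxd] -> 8 lines: aoi nfb jtnvk vwllb wkzy hrtxd rgsx zoqw

Answer: aoi
nfb
jtnvk
vwllb
wkzy
hrtxd
rgsx
zoqw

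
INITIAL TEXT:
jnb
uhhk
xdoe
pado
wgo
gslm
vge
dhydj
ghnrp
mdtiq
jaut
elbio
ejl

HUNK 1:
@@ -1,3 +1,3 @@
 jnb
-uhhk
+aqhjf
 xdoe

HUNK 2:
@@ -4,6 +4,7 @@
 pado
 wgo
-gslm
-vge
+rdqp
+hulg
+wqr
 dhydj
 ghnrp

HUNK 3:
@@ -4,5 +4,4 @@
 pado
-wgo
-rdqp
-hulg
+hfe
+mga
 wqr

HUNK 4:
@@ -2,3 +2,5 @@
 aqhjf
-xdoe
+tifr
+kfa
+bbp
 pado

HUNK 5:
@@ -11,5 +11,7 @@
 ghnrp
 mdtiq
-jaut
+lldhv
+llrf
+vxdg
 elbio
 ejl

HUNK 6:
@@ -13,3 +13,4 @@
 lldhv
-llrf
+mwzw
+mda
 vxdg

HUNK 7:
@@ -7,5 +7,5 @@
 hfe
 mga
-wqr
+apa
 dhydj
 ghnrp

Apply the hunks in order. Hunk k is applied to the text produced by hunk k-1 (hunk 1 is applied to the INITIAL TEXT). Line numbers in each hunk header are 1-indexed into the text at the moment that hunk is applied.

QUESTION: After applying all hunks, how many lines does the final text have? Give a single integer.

Hunk 1: at line 1 remove [uhhk] add [aqhjf] -> 13 lines: jnb aqhjf xdoe pado wgo gslm vge dhydj ghnrp mdtiq jaut elbio ejl
Hunk 2: at line 4 remove [gslm,vge] add [rdqp,hulg,wqr] -> 14 lines: jnb aqhjf xdoe pado wgo rdqp hulg wqr dhydj ghnrp mdtiq jaut elbio ejl
Hunk 3: at line 4 remove [wgo,rdqp,hulg] add [hfe,mga] -> 13 lines: jnb aqhjf xdoe pado hfe mga wqr dhydj ghnrp mdtiq jaut elbio ejl
Hunk 4: at line 2 remove [xdoe] add [tifr,kfa,bbp] -> 15 lines: jnb aqhjf tifr kfa bbp pado hfe mga wqr dhydj ghnrp mdtiq jaut elbio ejl
Hunk 5: at line 11 remove [jaut] add [lldhv,llrf,vxdg] -> 17 lines: jnb aqhjf tifr kfa bbp pado hfe mga wqr dhydj ghnrp mdtiq lldhv llrf vxdg elbio ejl
Hunk 6: at line 13 remove [llrf] add [mwzw,mda] -> 18 lines: jnb aqhjf tifr kfa bbp pado hfe mga wqr dhydj ghnrp mdtiq lldhv mwzw mda vxdg elbio ejl
Hunk 7: at line 7 remove [wqr] add [apa] -> 18 lines: jnb aqhjf tifr kfa bbp pado hfe mga apa dhydj ghnrp mdtiq lldhv mwzw mda vxdg elbio ejl
Final line count: 18

Answer: 18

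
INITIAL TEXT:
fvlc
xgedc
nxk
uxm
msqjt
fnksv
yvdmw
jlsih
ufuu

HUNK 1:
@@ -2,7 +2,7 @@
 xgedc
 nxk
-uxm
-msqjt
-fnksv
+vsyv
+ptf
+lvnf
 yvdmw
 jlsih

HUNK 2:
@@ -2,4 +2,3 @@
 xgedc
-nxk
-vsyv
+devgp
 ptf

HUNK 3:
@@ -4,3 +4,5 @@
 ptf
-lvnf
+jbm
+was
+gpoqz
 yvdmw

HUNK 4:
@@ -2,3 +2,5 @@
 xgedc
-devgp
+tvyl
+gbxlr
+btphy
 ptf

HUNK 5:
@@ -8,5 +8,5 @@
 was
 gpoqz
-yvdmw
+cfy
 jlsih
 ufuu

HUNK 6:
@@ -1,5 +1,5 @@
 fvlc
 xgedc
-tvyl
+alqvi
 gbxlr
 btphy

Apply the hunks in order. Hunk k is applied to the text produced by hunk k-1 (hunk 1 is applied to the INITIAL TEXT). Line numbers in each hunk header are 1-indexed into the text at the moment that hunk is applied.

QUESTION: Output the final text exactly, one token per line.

Hunk 1: at line 2 remove [uxm,msqjt,fnksv] add [vsyv,ptf,lvnf] -> 9 lines: fvlc xgedc nxk vsyv ptf lvnf yvdmw jlsih ufuu
Hunk 2: at line 2 remove [nxk,vsyv] add [devgp] -> 8 lines: fvlc xgedc devgp ptf lvnf yvdmw jlsih ufuu
Hunk 3: at line 4 remove [lvnf] add [jbm,was,gpoqz] -> 10 lines: fvlc xgedc devgp ptf jbm was gpoqz yvdmw jlsih ufuu
Hunk 4: at line 2 remove [devgp] add [tvyl,gbxlr,btphy] -> 12 lines: fvlc xgedc tvyl gbxlr btphy ptf jbm was gpoqz yvdmw jlsih ufuu
Hunk 5: at line 8 remove [yvdmw] add [cfy] -> 12 lines: fvlc xgedc tvyl gbxlr btphy ptf jbm was gpoqz cfy jlsih ufuu
Hunk 6: at line 1 remove [tvyl] add [alqvi] -> 12 lines: fvlc xgedc alqvi gbxlr btphy ptf jbm was gpoqz cfy jlsih ufuu

Answer: fvlc
xgedc
alqvi
gbxlr
btphy
ptf
jbm
was
gpoqz
cfy
jlsih
ufuu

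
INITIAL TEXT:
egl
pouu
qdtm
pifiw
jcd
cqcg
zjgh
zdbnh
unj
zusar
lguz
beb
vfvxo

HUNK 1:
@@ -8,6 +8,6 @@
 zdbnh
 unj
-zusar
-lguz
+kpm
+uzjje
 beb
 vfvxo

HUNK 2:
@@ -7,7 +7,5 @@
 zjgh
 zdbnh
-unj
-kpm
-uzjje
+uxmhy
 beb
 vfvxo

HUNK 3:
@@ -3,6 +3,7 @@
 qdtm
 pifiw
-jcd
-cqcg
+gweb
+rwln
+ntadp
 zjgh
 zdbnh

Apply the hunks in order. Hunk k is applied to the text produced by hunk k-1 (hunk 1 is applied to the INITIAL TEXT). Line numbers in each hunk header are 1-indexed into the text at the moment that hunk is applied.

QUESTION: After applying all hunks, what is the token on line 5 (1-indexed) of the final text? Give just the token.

Answer: gweb

Derivation:
Hunk 1: at line 8 remove [zusar,lguz] add [kpm,uzjje] -> 13 lines: egl pouu qdtm pifiw jcd cqcg zjgh zdbnh unj kpm uzjje beb vfvxo
Hunk 2: at line 7 remove [unj,kpm,uzjje] add [uxmhy] -> 11 lines: egl pouu qdtm pifiw jcd cqcg zjgh zdbnh uxmhy beb vfvxo
Hunk 3: at line 3 remove [jcd,cqcg] add [gweb,rwln,ntadp] -> 12 lines: egl pouu qdtm pifiw gweb rwln ntadp zjgh zdbnh uxmhy beb vfvxo
Final line 5: gweb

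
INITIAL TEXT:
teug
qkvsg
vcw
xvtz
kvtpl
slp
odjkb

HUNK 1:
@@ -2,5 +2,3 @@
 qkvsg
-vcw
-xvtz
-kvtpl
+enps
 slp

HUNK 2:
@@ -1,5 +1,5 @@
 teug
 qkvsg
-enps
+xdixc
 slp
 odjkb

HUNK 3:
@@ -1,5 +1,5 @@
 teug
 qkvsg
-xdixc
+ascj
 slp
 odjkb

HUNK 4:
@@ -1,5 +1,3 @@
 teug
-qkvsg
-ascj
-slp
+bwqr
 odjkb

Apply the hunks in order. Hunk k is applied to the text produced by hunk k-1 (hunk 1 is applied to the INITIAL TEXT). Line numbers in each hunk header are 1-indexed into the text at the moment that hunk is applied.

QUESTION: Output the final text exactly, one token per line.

Hunk 1: at line 2 remove [vcw,xvtz,kvtpl] add [enps] -> 5 lines: teug qkvsg enps slp odjkb
Hunk 2: at line 1 remove [enps] add [xdixc] -> 5 lines: teug qkvsg xdixc slp odjkb
Hunk 3: at line 1 remove [xdixc] add [ascj] -> 5 lines: teug qkvsg ascj slp odjkb
Hunk 4: at line 1 remove [qkvsg,ascj,slp] add [bwqr] -> 3 lines: teug bwqr odjkb

Answer: teug
bwqr
odjkb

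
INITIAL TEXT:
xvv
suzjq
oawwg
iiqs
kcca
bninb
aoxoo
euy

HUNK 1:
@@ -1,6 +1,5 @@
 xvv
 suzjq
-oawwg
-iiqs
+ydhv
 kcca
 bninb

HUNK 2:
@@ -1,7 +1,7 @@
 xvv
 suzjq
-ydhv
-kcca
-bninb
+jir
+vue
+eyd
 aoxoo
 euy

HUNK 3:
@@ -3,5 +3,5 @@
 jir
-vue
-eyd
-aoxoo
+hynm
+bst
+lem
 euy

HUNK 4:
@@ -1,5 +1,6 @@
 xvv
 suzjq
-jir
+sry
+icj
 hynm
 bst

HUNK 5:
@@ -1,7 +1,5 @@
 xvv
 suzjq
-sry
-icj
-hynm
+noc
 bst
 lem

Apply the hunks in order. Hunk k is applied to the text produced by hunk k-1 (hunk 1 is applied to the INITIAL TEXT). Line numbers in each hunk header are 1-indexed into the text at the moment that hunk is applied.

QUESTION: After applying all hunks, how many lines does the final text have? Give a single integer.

Hunk 1: at line 1 remove [oawwg,iiqs] add [ydhv] -> 7 lines: xvv suzjq ydhv kcca bninb aoxoo euy
Hunk 2: at line 1 remove [ydhv,kcca,bninb] add [jir,vue,eyd] -> 7 lines: xvv suzjq jir vue eyd aoxoo euy
Hunk 3: at line 3 remove [vue,eyd,aoxoo] add [hynm,bst,lem] -> 7 lines: xvv suzjq jir hynm bst lem euy
Hunk 4: at line 1 remove [jir] add [sry,icj] -> 8 lines: xvv suzjq sry icj hynm bst lem euy
Hunk 5: at line 1 remove [sry,icj,hynm] add [noc] -> 6 lines: xvv suzjq noc bst lem euy
Final line count: 6

Answer: 6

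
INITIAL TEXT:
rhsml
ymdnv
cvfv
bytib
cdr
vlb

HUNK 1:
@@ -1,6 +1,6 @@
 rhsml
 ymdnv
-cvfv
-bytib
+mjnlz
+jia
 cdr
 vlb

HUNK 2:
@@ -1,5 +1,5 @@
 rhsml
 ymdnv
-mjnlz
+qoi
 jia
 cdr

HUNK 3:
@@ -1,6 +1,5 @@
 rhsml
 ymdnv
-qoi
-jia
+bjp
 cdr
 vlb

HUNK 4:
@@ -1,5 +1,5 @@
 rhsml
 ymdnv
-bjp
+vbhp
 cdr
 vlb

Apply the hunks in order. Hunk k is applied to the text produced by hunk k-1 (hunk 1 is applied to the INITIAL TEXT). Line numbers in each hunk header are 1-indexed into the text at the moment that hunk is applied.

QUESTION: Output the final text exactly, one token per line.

Hunk 1: at line 1 remove [cvfv,bytib] add [mjnlz,jia] -> 6 lines: rhsml ymdnv mjnlz jia cdr vlb
Hunk 2: at line 1 remove [mjnlz] add [qoi] -> 6 lines: rhsml ymdnv qoi jia cdr vlb
Hunk 3: at line 1 remove [qoi,jia] add [bjp] -> 5 lines: rhsml ymdnv bjp cdr vlb
Hunk 4: at line 1 remove [bjp] add [vbhp] -> 5 lines: rhsml ymdnv vbhp cdr vlb

Answer: rhsml
ymdnv
vbhp
cdr
vlb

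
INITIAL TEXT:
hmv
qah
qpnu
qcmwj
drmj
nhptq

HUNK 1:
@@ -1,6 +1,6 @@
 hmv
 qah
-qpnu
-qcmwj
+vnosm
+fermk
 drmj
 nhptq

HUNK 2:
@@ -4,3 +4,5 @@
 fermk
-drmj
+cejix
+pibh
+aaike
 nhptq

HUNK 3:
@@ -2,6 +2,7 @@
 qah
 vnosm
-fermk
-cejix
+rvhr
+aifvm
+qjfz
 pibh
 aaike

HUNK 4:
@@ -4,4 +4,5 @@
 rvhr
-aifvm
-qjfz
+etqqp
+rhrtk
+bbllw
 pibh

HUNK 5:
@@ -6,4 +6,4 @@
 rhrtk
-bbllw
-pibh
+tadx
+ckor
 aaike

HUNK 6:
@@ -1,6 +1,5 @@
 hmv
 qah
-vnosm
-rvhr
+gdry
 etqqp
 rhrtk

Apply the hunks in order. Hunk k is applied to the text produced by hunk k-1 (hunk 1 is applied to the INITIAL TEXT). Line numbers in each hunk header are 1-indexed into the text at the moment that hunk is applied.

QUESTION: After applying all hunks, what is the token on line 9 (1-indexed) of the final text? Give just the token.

Answer: nhptq

Derivation:
Hunk 1: at line 1 remove [qpnu,qcmwj] add [vnosm,fermk] -> 6 lines: hmv qah vnosm fermk drmj nhptq
Hunk 2: at line 4 remove [drmj] add [cejix,pibh,aaike] -> 8 lines: hmv qah vnosm fermk cejix pibh aaike nhptq
Hunk 3: at line 2 remove [fermk,cejix] add [rvhr,aifvm,qjfz] -> 9 lines: hmv qah vnosm rvhr aifvm qjfz pibh aaike nhptq
Hunk 4: at line 4 remove [aifvm,qjfz] add [etqqp,rhrtk,bbllw] -> 10 lines: hmv qah vnosm rvhr etqqp rhrtk bbllw pibh aaike nhptq
Hunk 5: at line 6 remove [bbllw,pibh] add [tadx,ckor] -> 10 lines: hmv qah vnosm rvhr etqqp rhrtk tadx ckor aaike nhptq
Hunk 6: at line 1 remove [vnosm,rvhr] add [gdry] -> 9 lines: hmv qah gdry etqqp rhrtk tadx ckor aaike nhptq
Final line 9: nhptq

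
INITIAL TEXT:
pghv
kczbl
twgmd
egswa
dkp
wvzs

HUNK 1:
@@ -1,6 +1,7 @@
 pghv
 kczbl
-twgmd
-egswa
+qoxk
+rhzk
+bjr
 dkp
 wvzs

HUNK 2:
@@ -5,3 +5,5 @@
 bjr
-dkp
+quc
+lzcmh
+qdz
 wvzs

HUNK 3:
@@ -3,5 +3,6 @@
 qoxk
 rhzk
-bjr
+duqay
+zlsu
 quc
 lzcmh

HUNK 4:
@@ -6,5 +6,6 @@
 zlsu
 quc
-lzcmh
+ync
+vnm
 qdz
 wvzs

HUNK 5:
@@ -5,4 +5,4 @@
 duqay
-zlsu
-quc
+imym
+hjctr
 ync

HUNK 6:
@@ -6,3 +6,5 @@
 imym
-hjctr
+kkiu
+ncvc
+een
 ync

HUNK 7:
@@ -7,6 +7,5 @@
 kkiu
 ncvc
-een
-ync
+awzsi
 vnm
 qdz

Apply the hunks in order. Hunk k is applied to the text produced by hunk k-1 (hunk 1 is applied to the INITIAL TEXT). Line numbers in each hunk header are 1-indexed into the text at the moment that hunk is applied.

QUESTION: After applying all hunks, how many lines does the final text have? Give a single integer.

Answer: 12

Derivation:
Hunk 1: at line 1 remove [twgmd,egswa] add [qoxk,rhzk,bjr] -> 7 lines: pghv kczbl qoxk rhzk bjr dkp wvzs
Hunk 2: at line 5 remove [dkp] add [quc,lzcmh,qdz] -> 9 lines: pghv kczbl qoxk rhzk bjr quc lzcmh qdz wvzs
Hunk 3: at line 3 remove [bjr] add [duqay,zlsu] -> 10 lines: pghv kczbl qoxk rhzk duqay zlsu quc lzcmh qdz wvzs
Hunk 4: at line 6 remove [lzcmh] add [ync,vnm] -> 11 lines: pghv kczbl qoxk rhzk duqay zlsu quc ync vnm qdz wvzs
Hunk 5: at line 5 remove [zlsu,quc] add [imym,hjctr] -> 11 lines: pghv kczbl qoxk rhzk duqay imym hjctr ync vnm qdz wvzs
Hunk 6: at line 6 remove [hjctr] add [kkiu,ncvc,een] -> 13 lines: pghv kczbl qoxk rhzk duqay imym kkiu ncvc een ync vnm qdz wvzs
Hunk 7: at line 7 remove [een,ync] add [awzsi] -> 12 lines: pghv kczbl qoxk rhzk duqay imym kkiu ncvc awzsi vnm qdz wvzs
Final line count: 12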